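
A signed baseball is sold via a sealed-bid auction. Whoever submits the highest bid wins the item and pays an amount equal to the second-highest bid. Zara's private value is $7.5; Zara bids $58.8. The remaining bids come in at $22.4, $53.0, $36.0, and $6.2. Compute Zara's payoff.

Zara's payoff: -$45.5.

Highest competing bid: $53.0.
Zara's bid $58.8 is the highest overall, so Zara wins and pays the second-highest bid, $53.0.
Payoff = value − price = $7.5 − $53.0 = -$45.5.
Overbidding won the item at a price above value — truthful bidding would have avoided this loss.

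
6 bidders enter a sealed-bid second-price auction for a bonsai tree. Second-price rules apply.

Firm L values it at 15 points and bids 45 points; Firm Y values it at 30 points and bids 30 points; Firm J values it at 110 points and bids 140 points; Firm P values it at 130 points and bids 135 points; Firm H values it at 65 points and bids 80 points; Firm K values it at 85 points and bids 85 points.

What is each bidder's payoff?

Ranking the bids: Firm J 140 points, then Firm P 135 points, then Firm K 85 points, then Firm H 80 points, then Firm L 45 points, then Firm Y 30 points.
Firm J has the top bid and wins; the price is the second-highest bid, 135 points.
Firm J's payoff = 110 points − 135 points = -25 points. All other bidders lose, so their payoff is 0.

Firm L 0 points, Firm Y 0 points, Firm J -25 points, Firm P 0 points, Firm H 0 points, Firm K 0 points.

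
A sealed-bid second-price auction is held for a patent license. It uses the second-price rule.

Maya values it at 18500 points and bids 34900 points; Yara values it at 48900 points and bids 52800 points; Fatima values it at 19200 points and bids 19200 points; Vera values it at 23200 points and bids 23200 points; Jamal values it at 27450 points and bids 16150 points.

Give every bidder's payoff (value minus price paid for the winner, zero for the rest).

Payoffs: Maya 0 points, Yara 14000 points, Fatima 0 points, Vera 0 points, Jamal 0 points.

Bids in descending order: Yara 52800 points, then Maya 34900 points, then Vera 23200 points, then Fatima 19200 points, then Jamal 16150 points.
Yara has the top bid and wins; the price is the second-highest bid, 34900 points.
Yara's payoff = 48900 points − 34900 points = 14000 points. All other bidders lose, so their payoff is 0.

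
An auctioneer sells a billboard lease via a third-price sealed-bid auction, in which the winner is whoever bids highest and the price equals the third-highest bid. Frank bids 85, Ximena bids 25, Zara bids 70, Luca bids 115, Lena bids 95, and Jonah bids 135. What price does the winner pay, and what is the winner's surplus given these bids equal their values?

Sorted high to low: Jonah 135; Luca 115; Lena 95; Frank 85; Zara 70; Ximena 25.
Jonah is the highest bidder, so Jonah wins.
Under the third-price rule, the price is the third-highest bid: 95.
Surplus = 135 − 95 = 40.

Price 95; surplus 40.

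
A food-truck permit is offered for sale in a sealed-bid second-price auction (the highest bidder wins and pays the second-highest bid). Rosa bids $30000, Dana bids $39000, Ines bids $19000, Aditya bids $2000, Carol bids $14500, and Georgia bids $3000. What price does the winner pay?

Price paid: $30000.

Ranking the bids: Dana $39000; Rosa $30000; Ines $19000; Carol $14500; Georgia $3000; Aditya $2000.
Dana is the highest bidder, so Dana wins.
Under the second-price rule, the price is the second-highest bid: $30000.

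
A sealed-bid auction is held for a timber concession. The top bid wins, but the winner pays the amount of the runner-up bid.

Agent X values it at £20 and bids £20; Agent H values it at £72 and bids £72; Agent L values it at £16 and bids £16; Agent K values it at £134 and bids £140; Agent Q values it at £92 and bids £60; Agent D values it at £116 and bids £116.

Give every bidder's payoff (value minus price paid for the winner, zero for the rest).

Agent X £0, Agent H £0, Agent L £0, Agent K £18, Agent Q £0, Agent D £0.

Bids in descending order: Agent K £140; Agent D £116; Agent H £72; Agent Q £60; Agent X £20; Agent L £16.
Agent K has the top bid and wins; the price is the second-highest bid, £116.
Agent K's payoff = £134 − £116 = £18. All other bidders lose, so their payoff is 0.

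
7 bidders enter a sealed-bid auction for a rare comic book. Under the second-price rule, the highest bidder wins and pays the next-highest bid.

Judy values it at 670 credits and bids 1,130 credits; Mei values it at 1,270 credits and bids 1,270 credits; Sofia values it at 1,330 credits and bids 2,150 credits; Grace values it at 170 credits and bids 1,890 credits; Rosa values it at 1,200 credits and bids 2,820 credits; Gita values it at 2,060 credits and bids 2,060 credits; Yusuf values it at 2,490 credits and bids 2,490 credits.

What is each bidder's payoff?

Payoffs: Judy 0 credits, Mei 0 credits, Sofia 0 credits, Grace 0 credits, Rosa -1,290 credits, Gita 0 credits, Yusuf 0 credits.

Ordered from highest: Rosa 2,820 credits > Yusuf 2,490 credits > Sofia 2,150 credits > Gita 2,060 credits > Grace 1,890 credits > Mei 1,270 credits > Judy 1,130 credits.
Rosa has the top bid and wins; the price is the second-highest bid, 2,490 credits.
Rosa's payoff = 1,200 credits − 2,490 credits = -1,290 credits. All other bidders lose, so their payoff is 0.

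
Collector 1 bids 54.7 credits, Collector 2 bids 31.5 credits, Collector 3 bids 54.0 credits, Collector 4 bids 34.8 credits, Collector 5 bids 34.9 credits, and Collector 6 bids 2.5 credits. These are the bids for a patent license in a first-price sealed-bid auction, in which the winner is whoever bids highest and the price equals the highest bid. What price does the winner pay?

Sorted high to low: Collector 1 54.7 credits, then Collector 3 54.0 credits, then Collector 5 34.9 credits, then Collector 4 34.8 credits, then Collector 2 31.5 credits, then Collector 6 2.5 credits.
Collector 1 is the highest bidder, so Collector 1 wins.
Under the first-price rule, the price is the highest bid: 54.7 credits.

Price paid: 54.7 credits.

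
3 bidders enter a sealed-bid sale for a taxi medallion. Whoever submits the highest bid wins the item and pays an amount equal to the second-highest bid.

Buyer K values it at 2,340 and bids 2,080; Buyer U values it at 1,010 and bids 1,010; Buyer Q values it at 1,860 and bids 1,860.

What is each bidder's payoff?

Ranking the bids: Buyer K 2,080 > Buyer Q 1,860 > Buyer U 1,010.
Buyer K has the top bid and wins; the price is the second-highest bid, 1,860.
Buyer K's payoff = 2,340 − 1,860 = 480. All other bidders lose, so their payoff is 0.

Payoffs: Buyer K 480, Buyer U 0, Buyer Q 0.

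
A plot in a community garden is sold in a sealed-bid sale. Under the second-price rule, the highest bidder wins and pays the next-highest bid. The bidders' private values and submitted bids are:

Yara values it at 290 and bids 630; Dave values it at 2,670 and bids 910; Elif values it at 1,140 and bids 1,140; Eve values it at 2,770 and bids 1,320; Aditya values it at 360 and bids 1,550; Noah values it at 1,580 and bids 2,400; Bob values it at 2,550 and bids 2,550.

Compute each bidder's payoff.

Yara 0, Dave 0, Elif 0, Eve 0, Aditya 0, Noah 0, Bob 150.

Bids in descending order: Bob 2,550, then Noah 2,400, then Aditya 1,550, then Eve 1,320, then Elif 1,140, then Dave 910, then Yara 630.
Bob has the top bid and wins; the price is the second-highest bid, 2,400.
Bob's payoff = 2,550 − 2,400 = 150. All other bidders lose, so their payoff is 0.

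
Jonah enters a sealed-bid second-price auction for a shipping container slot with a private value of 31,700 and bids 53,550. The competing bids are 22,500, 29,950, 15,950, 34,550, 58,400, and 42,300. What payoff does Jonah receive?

Highest competing bid: 58,400.
Jonah's bid 53,550 is not the highest, so Jonah loses, pays nothing, and earns zero payoff.

0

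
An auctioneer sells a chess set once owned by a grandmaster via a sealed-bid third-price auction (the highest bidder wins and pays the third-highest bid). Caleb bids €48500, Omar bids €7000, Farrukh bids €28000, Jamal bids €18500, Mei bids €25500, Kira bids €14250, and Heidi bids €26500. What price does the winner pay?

The winner pays €26500.

Ordered from highest: Caleb €48500, then Farrukh €28000, then Heidi €26500, then Mei €25500, then Jamal €18500, then Kira €14250, then Omar €7000.
Caleb is the highest bidder, so Caleb wins.
Under the third-price rule, the price is the third-highest bid: €26500.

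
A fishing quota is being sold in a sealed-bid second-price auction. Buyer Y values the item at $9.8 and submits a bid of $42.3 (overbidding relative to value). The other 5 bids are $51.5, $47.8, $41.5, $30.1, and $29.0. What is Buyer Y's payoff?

Payoff = $0.0.

Highest competing bid: $51.5.
Buyer Y's bid $42.3 is not the highest, so Buyer Y loses, pays nothing, and earns zero payoff.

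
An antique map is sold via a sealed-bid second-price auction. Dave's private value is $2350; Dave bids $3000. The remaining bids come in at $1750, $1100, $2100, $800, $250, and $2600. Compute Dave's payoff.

Payoff = -$250.

Highest competing bid: $2600.
Dave's bid $3000 is the highest overall, so Dave wins and pays the second-highest bid, $2600.
Payoff = value − price = $2350 − $2600 = -$250.
Overbidding won the item at a price above value — truthful bidding would have avoided this loss.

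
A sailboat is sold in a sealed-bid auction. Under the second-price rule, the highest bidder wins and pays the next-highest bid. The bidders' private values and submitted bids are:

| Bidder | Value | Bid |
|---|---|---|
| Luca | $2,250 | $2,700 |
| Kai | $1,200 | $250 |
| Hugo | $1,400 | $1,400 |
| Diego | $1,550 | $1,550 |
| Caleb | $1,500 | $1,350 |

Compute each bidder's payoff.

Payoffs: Luca $700, Kai $0, Hugo $0, Diego $0, Caleb $0.

Ranking the bids: Luca $2,700, then Diego $1,550, then Hugo $1,400, then Caleb $1,350, then Kai $250.
Luca has the top bid and wins; the price is the second-highest bid, $1,550.
Luca's payoff = $2,250 − $1,550 = $700. All other bidders lose, so their payoff is 0.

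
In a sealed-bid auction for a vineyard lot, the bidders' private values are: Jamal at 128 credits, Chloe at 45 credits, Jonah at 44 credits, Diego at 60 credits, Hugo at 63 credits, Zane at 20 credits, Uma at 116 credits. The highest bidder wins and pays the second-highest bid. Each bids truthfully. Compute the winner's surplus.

Ordered from highest: Jamal 128 credits > Uma 116 credits > Hugo 63 credits > Diego 60 credits > Chloe 45 credits > Jonah 44 credits > Zane 20 credits.
Jamal wins with the top bid and pays the second-highest, 116 credits.
Surplus = 128 credits − 116 credits = 12 credits.

Surplus = 12 credits.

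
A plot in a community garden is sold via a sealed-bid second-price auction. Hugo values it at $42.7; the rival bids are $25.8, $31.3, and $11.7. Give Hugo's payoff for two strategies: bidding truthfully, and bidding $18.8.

The highest competing bid is $31.3.
Bidding truthfully at $42.7: Hugo has the top bid, wins, and pays the second-highest bid $31.3. Payoff = $42.7 − $31.3 = $11.4.
Bidding $18.8: the top bid is $31.3 (a rival), so Hugo loses. Payoff = $0.0.
Deviating from a truthful bid can only lose payoff in a second-price auction — never gain.

Truthful: $11.4; alternative: $0.0.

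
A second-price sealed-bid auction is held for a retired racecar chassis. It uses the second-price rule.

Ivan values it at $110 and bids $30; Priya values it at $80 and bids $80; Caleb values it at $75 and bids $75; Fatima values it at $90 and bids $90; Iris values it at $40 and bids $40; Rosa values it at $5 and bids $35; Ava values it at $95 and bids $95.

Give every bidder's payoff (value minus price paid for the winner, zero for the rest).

Payoffs: Ivan $0, Priya $0, Caleb $0, Fatima $0, Iris $0, Rosa $0, Ava $5.

Ordered from highest: Ava $95 > Fatima $90 > Priya $80 > Caleb $75 > Iris $40 > Rosa $35 > Ivan $30.
Ava has the top bid and wins; the price is the second-highest bid, $90.
Ava's payoff = $95 − $90 = $5. All other bidders lose, so their payoff is 0.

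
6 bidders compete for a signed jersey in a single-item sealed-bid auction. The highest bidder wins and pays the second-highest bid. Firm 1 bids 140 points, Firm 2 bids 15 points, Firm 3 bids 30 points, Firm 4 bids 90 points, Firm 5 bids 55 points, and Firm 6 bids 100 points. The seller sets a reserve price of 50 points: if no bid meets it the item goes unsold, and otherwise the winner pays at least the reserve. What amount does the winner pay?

Ordered from highest: Firm 1 140 points; Firm 6 100 points; Firm 4 90 points; Firm 5 55 points; Firm 3 30 points; Firm 2 15 points.
Firm 1 has the highest bid, so Firm 1 wins.
The second-highest bid is 100 points, which exceeds the reserve, so that sets the price.

Price paid: 100 points.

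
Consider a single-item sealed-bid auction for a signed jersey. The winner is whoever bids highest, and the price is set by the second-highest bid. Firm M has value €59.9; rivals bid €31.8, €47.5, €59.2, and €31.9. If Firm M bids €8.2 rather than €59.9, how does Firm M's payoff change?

Change in payoff: -€0.7.

The highest competing bid is €59.2.
Bidding truthfully at €59.9: Firm M has the top bid, wins, and pays the second-highest bid €59.2. Payoff = €59.9 − €59.2 = €0.7.
Bidding €8.2: the top bid is €59.2 (a rival), so Firm M loses. Payoff = €0.0.
Change = €0.0 − €0.7 = -€0.7.
This is the dominant-strategy logic: truthful bidding weakly beats any alternative.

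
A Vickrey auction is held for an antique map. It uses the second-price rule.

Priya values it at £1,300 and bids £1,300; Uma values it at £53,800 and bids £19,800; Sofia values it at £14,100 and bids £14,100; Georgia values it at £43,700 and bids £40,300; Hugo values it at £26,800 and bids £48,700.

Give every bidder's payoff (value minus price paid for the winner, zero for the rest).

Ordered from highest: Hugo £48,700 > Georgia £40,300 > Uma £19,800 > Sofia £14,100 > Priya £1,300.
Hugo has the top bid and wins; the price is the second-highest bid, £40,300.
Hugo's payoff = £26,800 − £40,300 = -£13,500. All other bidders lose, so their payoff is 0.

Payoffs: Priya £0, Uma £0, Sofia £0, Georgia £0, Hugo -£13,500.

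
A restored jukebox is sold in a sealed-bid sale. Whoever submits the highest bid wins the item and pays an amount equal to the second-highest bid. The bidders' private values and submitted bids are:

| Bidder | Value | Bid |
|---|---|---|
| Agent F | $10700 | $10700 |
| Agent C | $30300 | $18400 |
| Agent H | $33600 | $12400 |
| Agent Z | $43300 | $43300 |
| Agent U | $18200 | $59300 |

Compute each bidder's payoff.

Ranking the bids: Agent U $59300; Agent Z $43300; Agent C $18400; Agent H $12400; Agent F $10700.
Agent U has the top bid and wins; the price is the second-highest bid, $43300.
Agent U's payoff = $18200 − $43300 = -$25100. All other bidders lose, so their payoff is 0.

Payoffs: Agent F $0, Agent C $0, Agent H $0, Agent Z $0, Agent U -$25100.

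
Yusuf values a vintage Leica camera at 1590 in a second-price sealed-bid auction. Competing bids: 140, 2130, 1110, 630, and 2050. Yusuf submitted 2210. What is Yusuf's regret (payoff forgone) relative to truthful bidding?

The highest competing bid is 2130.
Bidding truthfully at 1590: the top bid is 2130 (a rival), so Yusuf loses. Payoff = 0.
Bidding 2210: Yusuf has the top bid, wins, and pays the second-highest bid 2130. Payoff = 1590 − 2130 = -540.
Regret = truthful payoff − actual payoff = 0 − -540 = 540.
Deviating from a truthful bid can only lose payoff in a second-price auction — never gain.

540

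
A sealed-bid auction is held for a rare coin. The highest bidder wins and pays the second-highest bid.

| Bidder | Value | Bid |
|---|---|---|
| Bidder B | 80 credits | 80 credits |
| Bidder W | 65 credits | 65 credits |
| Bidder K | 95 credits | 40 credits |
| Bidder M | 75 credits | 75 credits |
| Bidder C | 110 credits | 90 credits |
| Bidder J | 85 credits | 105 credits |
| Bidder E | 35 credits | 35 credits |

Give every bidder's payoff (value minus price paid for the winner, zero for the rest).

Payoffs: Bidder B 0 credits, Bidder W 0 credits, Bidder K 0 credits, Bidder M 0 credits, Bidder C 0 credits, Bidder J -5 credits, Bidder E 0 credits.

Bids in descending order: Bidder J 105 credits; Bidder C 90 credits; Bidder B 80 credits; Bidder M 75 credits; Bidder W 65 credits; Bidder K 40 credits; Bidder E 35 credits.
Bidder J has the top bid and wins; the price is the second-highest bid, 90 credits.
Bidder J's payoff = 85 credits − 90 credits = -5 credits. All other bidders lose, so their payoff is 0.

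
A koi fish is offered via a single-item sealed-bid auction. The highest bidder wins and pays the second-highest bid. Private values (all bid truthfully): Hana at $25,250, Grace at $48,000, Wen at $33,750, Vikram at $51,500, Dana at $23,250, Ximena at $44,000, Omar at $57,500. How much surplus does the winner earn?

Ordered from highest: Omar $57,500 > Vikram $51,500 > Grace $48,000 > Ximena $44,000 > Wen $33,750 > Hana $25,250 > Dana $23,250.
Omar wins with the top bid and pays the second-highest, $51,500.
Surplus = $57,500 − $51,500 = $6,000.

Surplus = $6,000.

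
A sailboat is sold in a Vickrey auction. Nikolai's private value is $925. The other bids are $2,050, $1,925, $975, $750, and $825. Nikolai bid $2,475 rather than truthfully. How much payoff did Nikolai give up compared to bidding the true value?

The highest competing bid is $2,050.
Bidding truthfully at $925: the top bid is $2,050 (a rival), so Nikolai loses. Payoff = $0.
Bidding $2,475: Nikolai has the top bid, wins, and pays the second-highest bid $2,050. Payoff = $925 − $2,050 = -$1,125.
Regret = truthful payoff − actual payoff = $0 − -$1,125 = $1,125.
This is the dominant-strategy logic: truthful bidding weakly beats any alternative.

$1,125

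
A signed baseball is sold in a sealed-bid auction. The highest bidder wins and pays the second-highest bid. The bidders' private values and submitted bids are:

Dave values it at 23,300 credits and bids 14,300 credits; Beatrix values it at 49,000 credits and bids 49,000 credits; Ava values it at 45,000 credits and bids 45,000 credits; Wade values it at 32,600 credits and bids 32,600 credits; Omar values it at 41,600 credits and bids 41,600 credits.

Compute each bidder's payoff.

Payoffs: Dave 0 credits, Beatrix 4,000 credits, Ava 0 credits, Wade 0 credits, Omar 0 credits.

Sorted high to low: Beatrix 49,000 credits; Ava 45,000 credits; Omar 41,600 credits; Wade 32,600 credits; Dave 14,300 credits.
Beatrix has the top bid and wins; the price is the second-highest bid, 45,000 credits.
Beatrix's payoff = 49,000 credits − 45,000 credits = 4,000 credits. All other bidders lose, so their payoff is 0.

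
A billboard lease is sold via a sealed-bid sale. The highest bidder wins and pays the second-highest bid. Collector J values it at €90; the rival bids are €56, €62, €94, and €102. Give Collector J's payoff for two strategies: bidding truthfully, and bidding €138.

(a) €0  (b) -€12

The highest competing bid is €102.
Bidding truthfully at €90: the top bid is €102 (a rival), so Collector J loses. Payoff = €0.
Bidding €138: Collector J has the top bid, wins, and pays the second-highest bid €102. Payoff = €90 − €102 = -€12.
This is the dominant-strategy logic: truthful bidding weakly beats any alternative.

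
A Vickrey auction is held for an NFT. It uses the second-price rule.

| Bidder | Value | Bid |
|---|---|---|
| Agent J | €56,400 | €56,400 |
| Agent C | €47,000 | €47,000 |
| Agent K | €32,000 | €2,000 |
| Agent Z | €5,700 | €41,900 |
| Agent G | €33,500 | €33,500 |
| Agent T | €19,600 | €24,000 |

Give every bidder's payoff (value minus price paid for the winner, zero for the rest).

Sorted high to low: Agent J €56,400 > Agent C €47,000 > Agent Z €41,900 > Agent G €33,500 > Agent T €24,000 > Agent K €2,000.
Agent J has the top bid and wins; the price is the second-highest bid, €47,000.
Agent J's payoff = €56,400 − €47,000 = €9,400. All other bidders lose, so their payoff is 0.

Payoffs: Agent J €9,400, Agent C €0, Agent K €0, Agent Z €0, Agent G €0, Agent T €0.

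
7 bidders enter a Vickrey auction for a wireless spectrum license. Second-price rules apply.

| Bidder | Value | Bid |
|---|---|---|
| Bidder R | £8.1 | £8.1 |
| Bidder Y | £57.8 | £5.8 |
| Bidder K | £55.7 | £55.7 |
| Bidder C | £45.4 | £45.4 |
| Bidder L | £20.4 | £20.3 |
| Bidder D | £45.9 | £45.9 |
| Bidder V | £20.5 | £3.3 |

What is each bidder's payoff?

Sorted high to low: Bidder K £55.7; Bidder D £45.9; Bidder C £45.4; Bidder L £20.3; Bidder R £8.1; Bidder Y £5.8; Bidder V £3.3.
Bidder K has the top bid and wins; the price is the second-highest bid, £45.9.
Bidder K's payoff = £55.7 − £45.9 = £9.8. All other bidders lose, so their payoff is 0.

Bidder R £0.0, Bidder Y £0.0, Bidder K £9.8, Bidder C £0.0, Bidder L £0.0, Bidder D £0.0, Bidder V £0.0.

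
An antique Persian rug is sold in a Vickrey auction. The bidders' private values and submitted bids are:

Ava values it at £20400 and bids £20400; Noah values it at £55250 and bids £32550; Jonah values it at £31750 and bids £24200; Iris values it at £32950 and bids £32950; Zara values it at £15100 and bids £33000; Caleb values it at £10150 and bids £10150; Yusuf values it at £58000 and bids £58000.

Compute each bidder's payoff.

Ava £0, Noah £0, Jonah £0, Iris £0, Zara £0, Caleb £0, Yusuf £25000.

Bids in descending order: Yusuf £58000; Zara £33000; Iris £32950; Noah £32550; Jonah £24200; Ava £20400; Caleb £10150.
Yusuf has the top bid and wins; the price is the second-highest bid, £33000.
Yusuf's payoff = £58000 − £33000 = £25000. All other bidders lose, so their payoff is 0.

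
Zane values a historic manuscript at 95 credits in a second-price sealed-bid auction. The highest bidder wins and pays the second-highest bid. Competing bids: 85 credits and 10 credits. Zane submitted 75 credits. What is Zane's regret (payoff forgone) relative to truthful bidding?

Regret: 10 credits.

The highest competing bid is 85 credits.
Bidding truthfully at 95 credits: Zane has the top bid, wins, and pays the second-highest bid 85 credits. Payoff = 95 credits − 85 credits = 10 credits.
Bidding 75 credits: the top bid is 85 credits (a rival), so Zane loses. Payoff = 0 credits.
Regret = truthful payoff − actual payoff = 10 credits − 0 credits = 10 credits.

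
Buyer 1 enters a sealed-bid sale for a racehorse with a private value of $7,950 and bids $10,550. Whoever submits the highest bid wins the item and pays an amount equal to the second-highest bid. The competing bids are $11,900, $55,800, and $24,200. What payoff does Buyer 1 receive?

The bidder's payoff: $0.

Highest competing bid: $55,800.
Buyer 1's bid $10,550 is not the highest, so Buyer 1 loses, pays nothing, and earns zero payoff.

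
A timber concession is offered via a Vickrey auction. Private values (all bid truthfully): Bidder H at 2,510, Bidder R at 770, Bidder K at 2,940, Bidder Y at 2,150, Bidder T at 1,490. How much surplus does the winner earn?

Bids in descending order: Bidder K 2,940; Bidder H 2,510; Bidder Y 2,150; Bidder T 1,490; Bidder R 770.
Bidder K wins with the top bid and pays the second-highest, 2,510.
Surplus = 2,940 − 2,510 = 430.

Surplus = 430.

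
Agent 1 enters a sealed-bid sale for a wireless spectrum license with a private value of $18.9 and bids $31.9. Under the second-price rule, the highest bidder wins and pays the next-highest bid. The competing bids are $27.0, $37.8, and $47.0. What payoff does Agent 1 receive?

Highest competing bid: $47.0.
Agent 1's bid $31.9 is not the highest, so Agent 1 loses, pays nothing, and earns zero payoff.

$0.0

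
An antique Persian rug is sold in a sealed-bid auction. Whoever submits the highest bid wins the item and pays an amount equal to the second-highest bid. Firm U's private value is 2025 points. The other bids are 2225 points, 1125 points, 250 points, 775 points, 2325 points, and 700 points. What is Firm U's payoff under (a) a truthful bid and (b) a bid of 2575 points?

The highest competing bid is 2325 points.
Bidding truthfully at 2025 points: the top bid is 2325 points (a rival), so Firm U loses. Payoff = 0 points.
Bidding 2575 points: Firm U has the top bid, wins, and pays the second-highest bid 2325 points. Payoff = 2025 points − 2325 points = -300 points.
This is the dominant-strategy logic: truthful bidding weakly beats any alternative.

(a) 0 points  (b) -300 points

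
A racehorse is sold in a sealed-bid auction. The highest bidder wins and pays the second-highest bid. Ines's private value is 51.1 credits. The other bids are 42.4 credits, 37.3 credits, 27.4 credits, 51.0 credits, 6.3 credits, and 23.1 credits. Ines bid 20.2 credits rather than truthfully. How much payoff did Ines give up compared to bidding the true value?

The highest competing bid is 51.0 credits.
Bidding truthfully at 51.1 credits: Ines has the top bid, wins, and pays the second-highest bid 51.0 credits. Payoff = 51.1 credits − 51.0 credits = 0.1 credits.
Bidding 20.2 credits: the top bid is 51.0 credits (a rival), so Ines loses. Payoff = 0.0 credits.
Regret = truthful payoff − actual payoff = 0.1 credits − 0.0 credits = 0.1 credits.

Payoff forgone: 0.1 credits.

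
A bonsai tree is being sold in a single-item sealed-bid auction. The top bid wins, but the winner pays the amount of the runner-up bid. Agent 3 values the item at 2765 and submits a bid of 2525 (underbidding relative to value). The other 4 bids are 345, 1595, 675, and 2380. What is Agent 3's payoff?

Highest competing bid: 2380.
Agent 3's bid 2525 is the highest overall, so Agent 3 wins and pays the second-highest bid, 2380.
Payoff = value − price = 2765 − 2380 = 385.

385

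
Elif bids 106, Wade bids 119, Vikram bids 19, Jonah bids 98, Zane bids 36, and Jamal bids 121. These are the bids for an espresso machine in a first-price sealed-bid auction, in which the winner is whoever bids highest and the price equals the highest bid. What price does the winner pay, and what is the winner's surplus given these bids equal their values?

Price 121; surplus 0.

Sorted high to low: Jamal 121 > Wade 119 > Elif 106 > Jonah 98 > Zane 36 > Vikram 19.
Jamal is the highest bidder, so Jamal wins.
Under the first-price rule, the price is the highest bid: 121.
Surplus = 121 − 121 = 0.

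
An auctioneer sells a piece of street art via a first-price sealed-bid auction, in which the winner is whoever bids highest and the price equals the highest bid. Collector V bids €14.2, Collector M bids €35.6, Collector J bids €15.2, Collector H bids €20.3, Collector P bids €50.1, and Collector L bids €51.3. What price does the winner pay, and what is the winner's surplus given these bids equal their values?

Ordered from highest: Collector L €51.3, then Collector P €50.1, then Collector M €35.6, then Collector H €20.3, then Collector J €15.2, then Collector V €14.2.
Collector L is the highest bidder, so Collector L wins.
Under the first-price rule, the price is the highest bid: €51.3.
Surplus = €51.3 − €51.3 = €0.0.

Price €51.3; surplus €0.0.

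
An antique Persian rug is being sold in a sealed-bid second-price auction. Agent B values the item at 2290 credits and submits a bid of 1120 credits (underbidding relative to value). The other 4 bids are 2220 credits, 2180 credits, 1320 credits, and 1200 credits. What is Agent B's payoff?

Highest competing bid: 2220 credits.
Agent B's bid 1120 credits is not the highest, so Agent B loses, pays nothing, and earns zero payoff.

0 credits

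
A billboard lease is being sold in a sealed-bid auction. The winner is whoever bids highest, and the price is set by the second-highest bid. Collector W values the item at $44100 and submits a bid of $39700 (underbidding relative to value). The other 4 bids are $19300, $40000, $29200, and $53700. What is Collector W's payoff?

Highest competing bid: $53700.
Collector W's bid $39700 is not the highest, so Collector W loses, pays nothing, and earns zero payoff.

Collector W's payoff: $0.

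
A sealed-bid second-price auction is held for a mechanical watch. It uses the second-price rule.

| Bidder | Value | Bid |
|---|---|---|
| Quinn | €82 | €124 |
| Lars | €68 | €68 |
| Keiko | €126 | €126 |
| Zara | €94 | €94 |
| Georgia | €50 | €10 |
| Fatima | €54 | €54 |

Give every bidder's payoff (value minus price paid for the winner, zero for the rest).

Bids in descending order: Keiko €126 > Quinn €124 > Zara €94 > Lars €68 > Fatima €54 > Georgia €10.
Keiko has the top bid and wins; the price is the second-highest bid, €124.
Keiko's payoff = €126 − €124 = €2. All other bidders lose, so their payoff is 0.

Quinn €0, Lars €0, Keiko €2, Zara €0, Georgia €0, Fatima €0.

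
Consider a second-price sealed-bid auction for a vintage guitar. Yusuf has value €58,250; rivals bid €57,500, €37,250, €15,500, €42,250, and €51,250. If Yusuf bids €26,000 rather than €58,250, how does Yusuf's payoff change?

The highest competing bid is €57,500.
Bidding truthfully at €58,250: Yusuf has the top bid, wins, and pays the second-highest bid €57,500. Payoff = €58,250 − €57,500 = €750.
Bidding €26,000: the top bid is €57,500 (a rival), so Yusuf loses. Payoff = €0.
Change = €0 − €750 = -€750.

-€750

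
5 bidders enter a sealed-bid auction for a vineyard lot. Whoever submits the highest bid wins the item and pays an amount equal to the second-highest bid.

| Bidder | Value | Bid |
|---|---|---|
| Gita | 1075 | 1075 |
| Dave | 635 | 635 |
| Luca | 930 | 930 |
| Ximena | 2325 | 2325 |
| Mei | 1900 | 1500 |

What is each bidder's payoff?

Gita 0, Dave 0, Luca 0, Ximena 825, Mei 0.

Bids in descending order: Ximena 2325, then Mei 1500, then Gita 1075, then Luca 930, then Dave 635.
Ximena has the top bid and wins; the price is the second-highest bid, 1500.
Ximena's payoff = 2325 − 1500 = 825. All other bidders lose, so their payoff is 0.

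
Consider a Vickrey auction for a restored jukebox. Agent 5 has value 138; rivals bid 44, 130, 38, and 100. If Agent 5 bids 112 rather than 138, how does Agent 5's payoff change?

Change in payoff: -8.

The highest competing bid is 130.
Bidding truthfully at 138: Agent 5 has the top bid, wins, and pays the second-highest bid 130. Payoff = 138 − 130 = 8.
Bidding 112: the top bid is 130 (a rival), so Agent 5 loses. Payoff = 0.
Change = 0 − 8 = -8.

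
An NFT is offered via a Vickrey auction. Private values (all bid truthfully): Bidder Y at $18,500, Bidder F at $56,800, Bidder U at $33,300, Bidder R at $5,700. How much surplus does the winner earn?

Ranking the bids: Bidder F $56,800, then Bidder U $33,300, then Bidder Y $18,500, then Bidder R $5,700.
Bidder F wins with the top bid and pays the second-highest, $33,300.
Surplus = $56,800 − $33,300 = $23,500.

Surplus = $23,500.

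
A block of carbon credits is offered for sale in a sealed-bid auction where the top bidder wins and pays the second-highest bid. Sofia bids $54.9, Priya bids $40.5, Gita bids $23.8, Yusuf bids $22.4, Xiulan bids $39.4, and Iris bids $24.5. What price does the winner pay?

$40.5

Sorted high to low: Sofia $54.9, then Priya $40.5, then Xiulan $39.4, then Iris $24.5, then Gita $23.8, then Yusuf $22.4.
Sofia is the highest bidder, so Sofia wins.
Under the second-price rule, the price is the second-highest bid: $40.5.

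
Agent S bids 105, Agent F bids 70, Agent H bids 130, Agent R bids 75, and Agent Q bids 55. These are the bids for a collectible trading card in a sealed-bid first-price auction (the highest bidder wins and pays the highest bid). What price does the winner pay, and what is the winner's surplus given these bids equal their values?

The winner pays 130 for a surplus of 0.

Ordered from highest: Agent H 130; Agent S 105; Agent R 75; Agent F 70; Agent Q 55.
Agent H is the highest bidder, so Agent H wins.
Under the first-price rule, the price is the highest bid: 130.
Surplus = 130 − 130 = 0.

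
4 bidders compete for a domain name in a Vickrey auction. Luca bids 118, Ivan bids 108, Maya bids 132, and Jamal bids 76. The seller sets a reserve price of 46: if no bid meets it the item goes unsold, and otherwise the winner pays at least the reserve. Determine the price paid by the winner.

Sorted high to low: Maya 132, then Luca 118, then Ivan 108, then Jamal 76.
Maya has the highest bid, so Maya wins.
The second-highest bid is 118, which exceeds the reserve, so that sets the price.

Price paid: 118.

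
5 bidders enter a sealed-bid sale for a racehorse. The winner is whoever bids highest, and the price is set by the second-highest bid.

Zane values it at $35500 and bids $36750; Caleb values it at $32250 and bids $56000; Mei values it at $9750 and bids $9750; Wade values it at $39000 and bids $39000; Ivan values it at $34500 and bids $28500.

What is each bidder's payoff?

Bids in descending order: Caleb $56000 > Wade $39000 > Zane $36750 > Ivan $28500 > Mei $9750.
Caleb has the top bid and wins; the price is the second-highest bid, $39000.
Caleb's payoff = $32250 − $39000 = -$6750. All other bidders lose, so their payoff is 0.

Payoffs: Zane $0, Caleb -$6750, Mei $0, Wade $0, Ivan $0.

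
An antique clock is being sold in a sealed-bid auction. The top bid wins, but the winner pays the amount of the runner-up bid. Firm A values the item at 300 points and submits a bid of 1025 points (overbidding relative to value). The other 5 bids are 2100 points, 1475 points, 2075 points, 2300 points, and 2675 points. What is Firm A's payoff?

0 points

Highest competing bid: 2675 points.
Firm A's bid 1025 points is not the highest, so Firm A loses, pays nothing, and earns zero payoff.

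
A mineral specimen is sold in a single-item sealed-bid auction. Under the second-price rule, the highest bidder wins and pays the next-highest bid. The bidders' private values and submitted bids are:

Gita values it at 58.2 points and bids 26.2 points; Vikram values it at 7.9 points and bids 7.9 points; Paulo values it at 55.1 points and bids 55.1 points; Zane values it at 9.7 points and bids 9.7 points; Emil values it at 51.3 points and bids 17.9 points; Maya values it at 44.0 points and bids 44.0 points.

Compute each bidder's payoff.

Ranking the bids: Paulo 55.1 points; Maya 44.0 points; Gita 26.2 points; Emil 17.9 points; Zane 9.7 points; Vikram 7.9 points.
Paulo has the top bid and wins; the price is the second-highest bid, 44.0 points.
Paulo's payoff = 55.1 points − 44.0 points = 11.1 points. All other bidders lose, so their payoff is 0.

Gita 0.0 points, Vikram 0.0 points, Paulo 11.1 points, Zane 0.0 points, Emil 0.0 points, Maya 0.0 points.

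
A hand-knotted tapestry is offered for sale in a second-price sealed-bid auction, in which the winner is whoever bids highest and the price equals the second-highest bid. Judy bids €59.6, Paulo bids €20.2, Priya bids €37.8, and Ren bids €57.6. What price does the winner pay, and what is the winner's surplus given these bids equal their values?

Ranking the bids: Judy €59.6, then Ren €57.6, then Priya €37.8, then Paulo €20.2.
Judy is the highest bidder, so Judy wins.
Under the second-price rule, the price is the second-highest bid: €57.6.
Surplus = €59.6 − €57.6 = €2.0.

The winner pays €57.6 for a surplus of €2.0.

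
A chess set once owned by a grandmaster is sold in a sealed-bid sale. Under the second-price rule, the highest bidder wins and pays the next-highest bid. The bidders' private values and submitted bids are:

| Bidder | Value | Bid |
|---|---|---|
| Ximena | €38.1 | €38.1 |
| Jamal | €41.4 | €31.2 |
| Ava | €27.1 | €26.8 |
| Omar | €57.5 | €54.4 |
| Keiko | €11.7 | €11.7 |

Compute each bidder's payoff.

Ranking the bids: Omar €54.4; Ximena €38.1; Jamal €31.2; Ava €26.8; Keiko €11.7.
Omar has the top bid and wins; the price is the second-highest bid, €38.1.
Omar's payoff = €57.5 − €38.1 = €19.4. All other bidders lose, so their payoff is 0.

Payoffs: Ximena €0.0, Jamal €0.0, Ava €0.0, Omar €19.4, Keiko €0.0.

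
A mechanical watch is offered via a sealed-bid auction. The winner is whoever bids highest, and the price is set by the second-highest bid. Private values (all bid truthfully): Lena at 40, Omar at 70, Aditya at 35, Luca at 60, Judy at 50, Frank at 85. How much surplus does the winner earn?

Ranking the bids: Frank 85, then Omar 70, then Luca 60, then Judy 50, then Lena 40, then Aditya 35.
Frank wins with the top bid and pays the second-highest, 70.
Surplus = 85 − 70 = 15.

15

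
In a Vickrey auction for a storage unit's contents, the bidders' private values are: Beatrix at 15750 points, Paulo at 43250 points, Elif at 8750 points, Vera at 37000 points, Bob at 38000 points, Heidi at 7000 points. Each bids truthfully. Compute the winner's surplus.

Surplus = 5250 points.

Sorted high to low: Paulo 43250 points > Bob 38000 points > Vera 37000 points > Beatrix 15750 points > Elif 8750 points > Heidi 7000 points.
Paulo wins with the top bid and pays the second-highest, 38000 points.
Surplus = 43250 points − 38000 points = 5250 points.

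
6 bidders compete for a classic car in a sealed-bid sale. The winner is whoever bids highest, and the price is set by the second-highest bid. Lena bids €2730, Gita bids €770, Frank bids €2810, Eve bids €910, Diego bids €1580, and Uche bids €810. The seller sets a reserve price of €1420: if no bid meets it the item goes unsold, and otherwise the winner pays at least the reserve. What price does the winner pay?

€2730

Bids in descending order: Frank €2810, then Lena €2730, then Diego €1580, then Eve €910, then Uche €810, then Gita €770.
Frank has the highest bid, so Frank wins.
The second-highest bid is €2730, which exceeds the reserve, so that sets the price.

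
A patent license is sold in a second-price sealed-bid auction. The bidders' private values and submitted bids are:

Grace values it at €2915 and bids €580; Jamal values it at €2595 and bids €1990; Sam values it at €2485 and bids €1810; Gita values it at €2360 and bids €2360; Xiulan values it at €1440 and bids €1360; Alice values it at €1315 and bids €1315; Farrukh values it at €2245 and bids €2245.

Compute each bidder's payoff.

Ordered from highest: Gita €2360, then Farrukh €2245, then Jamal €1990, then Sam €1810, then Xiulan €1360, then Alice €1315, then Grace €580.
Gita has the top bid and wins; the price is the second-highest bid, €2245.
Gita's payoff = €2360 − €2245 = €115. All other bidders lose, so their payoff is 0.

Grace €0, Jamal €0, Sam €0, Gita €115, Xiulan €0, Alice €0, Farrukh €0.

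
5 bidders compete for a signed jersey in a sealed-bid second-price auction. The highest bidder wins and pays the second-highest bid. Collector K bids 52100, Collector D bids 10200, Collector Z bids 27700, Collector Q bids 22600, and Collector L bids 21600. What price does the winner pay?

The winner pays 27700.

Sorted high to low: Collector K 52100, then Collector Z 27700, then Collector Q 22600, then Collector L 21600, then Collector D 10200.
Collector K has the highest bid, so Collector K wins.
The second-highest bid is 27700, so that is what Collector K pays.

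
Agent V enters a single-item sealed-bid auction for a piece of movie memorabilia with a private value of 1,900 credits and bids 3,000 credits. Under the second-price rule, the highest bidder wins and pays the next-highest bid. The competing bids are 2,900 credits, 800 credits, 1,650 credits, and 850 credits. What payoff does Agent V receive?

-1,000 credits

Highest competing bid: 2,900 credits.
Agent V's bid 3,000 credits is the highest overall, so Agent V wins and pays the second-highest bid, 2,900 credits.
Payoff = value − price = 1,900 credits − 2,900 credits = -1,000 credits.
Overbidding won the item at a price above value — truthful bidding would have avoided this loss.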